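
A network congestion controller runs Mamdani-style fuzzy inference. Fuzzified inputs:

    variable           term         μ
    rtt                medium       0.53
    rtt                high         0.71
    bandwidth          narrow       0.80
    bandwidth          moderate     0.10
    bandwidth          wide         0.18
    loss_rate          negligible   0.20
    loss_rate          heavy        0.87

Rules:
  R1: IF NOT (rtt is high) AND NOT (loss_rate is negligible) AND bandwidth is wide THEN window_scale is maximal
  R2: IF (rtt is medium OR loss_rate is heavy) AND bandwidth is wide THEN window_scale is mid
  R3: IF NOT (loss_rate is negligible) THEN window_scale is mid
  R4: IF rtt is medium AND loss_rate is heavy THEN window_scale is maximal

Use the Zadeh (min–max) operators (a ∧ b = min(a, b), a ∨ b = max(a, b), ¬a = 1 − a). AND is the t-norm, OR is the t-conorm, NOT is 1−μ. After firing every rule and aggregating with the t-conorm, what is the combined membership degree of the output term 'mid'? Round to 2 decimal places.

0.80

R1: ¬high=1−0.71=0.29, ¬negligible=1−0.20=0.80, wide=0.18; AND[min(a, b)] → w = 0.18
R2: (medium=0.53 OR heavy=0.87) = 0.87; AND[min(a, b)] with wide=0.18 → w = 0.18
R3: ¬negligible=1−0.20=0.80 → w = 0.80
R4: medium=0.53, heavy=0.87; AND[min(a, b)] → w = 0.53
Rules with consequent 'mid': {R2, R3} → strengths 0.18, 0.80
Aggregate via t-conorm [max(a, b)]: 0.80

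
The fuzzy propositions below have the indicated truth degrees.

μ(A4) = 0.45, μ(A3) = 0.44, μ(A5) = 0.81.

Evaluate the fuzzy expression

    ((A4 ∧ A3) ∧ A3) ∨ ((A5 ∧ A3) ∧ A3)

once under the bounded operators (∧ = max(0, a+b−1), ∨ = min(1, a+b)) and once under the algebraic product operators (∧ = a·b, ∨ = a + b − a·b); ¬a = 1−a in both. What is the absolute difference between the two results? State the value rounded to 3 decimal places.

0.230

Under bounded:
  A4 ∧ A3 = max(0, a+b−1) on (0.45, 0.44) = 0.00
  (A4 ∧ A3) ∧ A3 = max(0, a+b−1) on (0.00, 0.44) = 0.00
  A5 ∧ A3 = max(0, a+b−1) on (0.81, 0.44) = 0.25
  (A5 ∧ A3) ∧ A3 = max(0, a+b−1) on (0.25, 0.44) = 0.00
  ((A4 ∧ A3) ∧ A3) ∨ ((A5 ∧ A3) ∧ A3) = min(1, a+b) on (0.00, 0.00) = 0.00
  → value = 0.0000
Under algebraic product:
  A4 ∧ A3 = a·b on (0.4500, 0.4400) = 0.1980
  (A4 ∧ A3) ∧ A3 = a·b on (0.1980, 0.4400) = 0.0871
  A5 ∧ A3 = a·b on (0.8100, 0.4400) = 0.3564
  (A5 ∧ A3) ∧ A3 = a·b on (0.3564, 0.4400) = 0.1568
  ((A4 ∧ A3) ∧ A3) ∨ ((A5 ∧ A3) ∧ A3) = a + b − a·b on (0.0871, 0.1568) = 0.2303
  → value = 0.2303
|0.0000 − 0.2303| = 0.230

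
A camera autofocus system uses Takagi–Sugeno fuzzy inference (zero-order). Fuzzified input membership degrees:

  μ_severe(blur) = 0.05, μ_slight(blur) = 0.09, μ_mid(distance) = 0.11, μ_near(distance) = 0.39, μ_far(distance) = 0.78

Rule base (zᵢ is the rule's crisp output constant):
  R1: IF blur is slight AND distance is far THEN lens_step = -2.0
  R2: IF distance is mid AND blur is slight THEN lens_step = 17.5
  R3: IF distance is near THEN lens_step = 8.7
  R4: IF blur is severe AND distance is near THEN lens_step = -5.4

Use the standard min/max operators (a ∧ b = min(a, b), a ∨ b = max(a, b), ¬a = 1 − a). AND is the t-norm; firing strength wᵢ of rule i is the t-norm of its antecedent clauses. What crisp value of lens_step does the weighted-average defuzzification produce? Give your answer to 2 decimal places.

7.29

R1 (z=-2.0): slight=0.09, far=0.78; AND[min(a, b)] → w = 0.09
R2 (z=17.5): mid=0.11, slight=0.09; AND[min(a, b)] → w = 0.09
R3 (z=8.7): near=0.39 → w = 0.39
R4 (z=-5.4): severe=0.05, near=0.39; AND[min(a, b)] → w = 0.05
Weighted average = (0.09·-2.0 + 0.09·17.5 + 0.39·8.7 + 0.05·-5.4) / (0.09 + 0.09 + 0.39 + 0.05)
  = 4.5180 / 0.6200 = 7.29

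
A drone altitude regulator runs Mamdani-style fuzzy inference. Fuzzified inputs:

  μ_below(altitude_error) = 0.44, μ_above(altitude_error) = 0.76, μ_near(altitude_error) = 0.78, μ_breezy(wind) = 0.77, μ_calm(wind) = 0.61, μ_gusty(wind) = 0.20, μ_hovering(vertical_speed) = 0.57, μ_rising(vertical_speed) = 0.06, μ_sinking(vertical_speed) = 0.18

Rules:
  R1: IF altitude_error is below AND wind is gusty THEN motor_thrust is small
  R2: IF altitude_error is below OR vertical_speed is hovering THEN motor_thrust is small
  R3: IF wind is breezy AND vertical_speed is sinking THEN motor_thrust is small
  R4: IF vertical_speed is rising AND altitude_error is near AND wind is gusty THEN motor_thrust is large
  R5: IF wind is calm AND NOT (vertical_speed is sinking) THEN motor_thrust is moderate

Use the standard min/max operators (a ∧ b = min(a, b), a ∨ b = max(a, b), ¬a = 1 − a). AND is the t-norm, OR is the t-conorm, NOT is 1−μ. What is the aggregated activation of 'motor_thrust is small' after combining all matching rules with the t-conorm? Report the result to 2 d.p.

0.57

R1: below=0.44, gusty=0.20; AND[min(a, b)] → w = 0.20
R2: below=0.44, hovering=0.57; OR[max(a, b)] → w = 0.57
R3: breezy=0.77, sinking=0.18; AND[min(a, b)] → w = 0.18
R4: rising=0.06, near=0.78, gusty=0.20; AND[min(a, b)] → w = 0.06
R5: calm=0.61, ¬sinking=1−0.18=0.82; AND[min(a, b)] → w = 0.61
Rules with consequent 'small': {R1, R2, R3} → strengths 0.20, 0.57, 0.18
Aggregate via t-conorm [max(a, b)]: 0.57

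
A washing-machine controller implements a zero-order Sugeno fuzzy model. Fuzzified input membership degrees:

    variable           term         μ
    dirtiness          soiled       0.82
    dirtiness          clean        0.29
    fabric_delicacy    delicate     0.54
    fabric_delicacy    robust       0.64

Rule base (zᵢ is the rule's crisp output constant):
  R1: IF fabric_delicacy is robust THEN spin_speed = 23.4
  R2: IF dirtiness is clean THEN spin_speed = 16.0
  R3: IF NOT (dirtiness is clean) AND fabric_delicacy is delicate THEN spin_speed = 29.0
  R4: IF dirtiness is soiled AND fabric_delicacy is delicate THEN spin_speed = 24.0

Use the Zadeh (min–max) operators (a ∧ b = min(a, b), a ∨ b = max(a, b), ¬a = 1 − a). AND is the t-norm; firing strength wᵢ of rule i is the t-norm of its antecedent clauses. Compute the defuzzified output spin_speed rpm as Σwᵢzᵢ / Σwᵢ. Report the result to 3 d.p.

R1 (z=23.4): robust=0.64 → w = 0.64
R2 (z=16.0): clean=0.29 → w = 0.29
R3 (z=29.0): ¬clean=1−0.29=0.71, delicate=0.54; AND[min(a, b)] → w = 0.54
R4 (z=24.0): soiled=0.82, delicate=0.54; AND[min(a, b)] → w = 0.54
Weighted average = (0.64·23.4 + 0.29·16.0 + 0.54·29.0 + 0.54·24.0) / (0.64 + 0.29 + 0.54 + 0.54)
  = 48.2360 / 2.0100 = 23.998

23.998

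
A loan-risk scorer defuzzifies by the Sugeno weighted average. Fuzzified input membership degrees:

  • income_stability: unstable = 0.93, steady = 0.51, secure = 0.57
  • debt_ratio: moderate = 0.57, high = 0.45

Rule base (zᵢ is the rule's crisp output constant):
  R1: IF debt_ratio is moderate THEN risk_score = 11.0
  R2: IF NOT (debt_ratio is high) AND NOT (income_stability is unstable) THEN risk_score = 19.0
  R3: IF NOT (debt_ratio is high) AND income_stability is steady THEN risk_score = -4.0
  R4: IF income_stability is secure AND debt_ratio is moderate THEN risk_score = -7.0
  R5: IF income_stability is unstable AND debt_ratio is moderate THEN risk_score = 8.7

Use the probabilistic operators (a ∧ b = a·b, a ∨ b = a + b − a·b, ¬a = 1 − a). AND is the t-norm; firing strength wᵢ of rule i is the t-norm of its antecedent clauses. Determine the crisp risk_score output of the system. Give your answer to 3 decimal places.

4.712

R1 (z=11.0): moderate=0.57 → w = 0.5700
R2 (z=19.0): ¬high=1−0.45=0.55, ¬unstable=1−0.93=0.07; AND[a·b] → w = 0.0385
R3 (z=-4.0): ¬high=1−0.45=0.55, steady=0.51; AND[a·b] → w = 0.2805
R4 (z=-7.0): secure=0.57, moderate=0.57; AND[a·b] → w = 0.3249
R5 (z=8.7): unstable=0.93, moderate=0.57; AND[a·b] → w = 0.5301
Weighted average = (0.5700·11.0 + 0.0385·19.0 + 0.2805·-4.0 + 0.3249·-7.0 + 0.5301·8.7) / (0.5700 + 0.0385 + 0.2805 + 0.3249 + 0.5301)
  = 8.2171 / 1.7440 = 4.712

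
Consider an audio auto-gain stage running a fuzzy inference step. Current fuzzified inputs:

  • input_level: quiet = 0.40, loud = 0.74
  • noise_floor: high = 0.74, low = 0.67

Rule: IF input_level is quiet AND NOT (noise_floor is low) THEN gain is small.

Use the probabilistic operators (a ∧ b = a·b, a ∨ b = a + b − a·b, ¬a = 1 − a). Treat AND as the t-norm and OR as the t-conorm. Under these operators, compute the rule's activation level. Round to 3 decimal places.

firing strength: quiet=0.40, ¬low=1−0.67=0.33; AND[a·b] → w = 0.1320

0.132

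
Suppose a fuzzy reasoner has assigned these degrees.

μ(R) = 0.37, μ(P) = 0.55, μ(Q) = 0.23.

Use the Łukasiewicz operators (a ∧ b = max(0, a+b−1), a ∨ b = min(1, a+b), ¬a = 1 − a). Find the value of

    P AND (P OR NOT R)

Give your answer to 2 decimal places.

NOT R = 1 − 0.37 = 0.63
P OR NOT R = min(1, a+b) on (0.55, 0.63) = 1.00
P AND (P OR NOT R) = max(0, a+b−1) on (0.55, 1.00) = 0.55

0.55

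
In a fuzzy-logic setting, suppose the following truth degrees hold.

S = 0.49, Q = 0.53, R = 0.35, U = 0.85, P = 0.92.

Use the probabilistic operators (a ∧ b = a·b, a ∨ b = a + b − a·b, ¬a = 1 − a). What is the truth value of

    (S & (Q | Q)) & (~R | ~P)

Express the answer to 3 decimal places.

0.259

Q | Q = a + b − a·b on (0.5300, 0.5300) = 0.7791
S & (Q | Q) = a·b on (0.4900, 0.7791) = 0.3818
~R = 1 − 0.3500 = 0.6500
~P = 1 − 0.9200 = 0.0800
~R | ~P = a + b − a·b on (0.6500, 0.0800) = 0.6780
(S & (Q | Q)) & (~R | ~P) = a·b on (0.3818, 0.6780) = 0.2588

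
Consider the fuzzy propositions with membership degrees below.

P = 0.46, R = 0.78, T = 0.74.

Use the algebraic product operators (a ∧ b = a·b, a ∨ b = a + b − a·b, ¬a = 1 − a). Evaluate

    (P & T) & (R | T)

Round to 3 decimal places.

0.321

P & T = a·b on (0.4600, 0.7400) = 0.3404
R | T = a + b − a·b on (0.7800, 0.7400) = 0.9428
(P & T) & (R | T) = a·b on (0.3404, 0.9428) = 0.3209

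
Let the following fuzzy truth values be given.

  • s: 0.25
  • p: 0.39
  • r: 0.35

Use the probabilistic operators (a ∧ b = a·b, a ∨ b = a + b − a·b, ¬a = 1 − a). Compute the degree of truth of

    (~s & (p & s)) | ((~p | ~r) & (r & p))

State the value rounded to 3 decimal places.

~s = 1 − 0.2500 = 0.7500
p & s = a·b on (0.3900, 0.2500) = 0.0975
~s & (p & s) = a·b on (0.7500, 0.0975) = 0.0731
~p = 1 − 0.3900 = 0.6100
~r = 1 − 0.3500 = 0.6500
~p | ~r = a + b − a·b on (0.6100, 0.6500) = 0.8635
r & p = a·b on (0.3500, 0.3900) = 0.1365
(~p | ~r) & (r & p) = a·b on (0.8635, 0.1365) = 0.1179
(~s & (p & s)) | ((~p | ~r) & (r & p)) = a + b − a·b on (0.0731, 0.1179) = 0.1824

0.182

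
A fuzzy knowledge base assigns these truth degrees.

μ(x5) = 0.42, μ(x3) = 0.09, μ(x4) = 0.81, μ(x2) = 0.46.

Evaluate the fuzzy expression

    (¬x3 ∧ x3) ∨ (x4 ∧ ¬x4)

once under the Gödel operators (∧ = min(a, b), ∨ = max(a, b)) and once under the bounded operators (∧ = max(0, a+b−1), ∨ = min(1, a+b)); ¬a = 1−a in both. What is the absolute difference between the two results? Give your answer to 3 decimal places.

0.190

Under Gödel:
  ¬x3 = 1 − 0.09 = 0.91
  ¬x3 ∧ x3 = min(a, b) on (0.91, 0.09) = 0.09
  ¬x4 = 1 − 0.81 = 0.19
  x4 ∧ ¬x4 = min(a, b) on (0.81, 0.19) = 0.19
  (¬x3 ∧ x3) ∨ (x4 ∧ ¬x4) = max(a, b) on (0.09, 0.19) = 0.19
  → value = 0.1900
Under bounded:
  ¬x3 = 1 − 0.09 = 0.91
  ¬x3 ∧ x3 = max(0, a+b−1) on (0.91, 0.09) = 0.00
  ¬x4 = 1 − 0.81 = 0.19
  x4 ∧ ¬x4 = max(0, a+b−1) on (0.81, 0.19) = 0.00
  (¬x3 ∧ x3) ∨ (x4 ∧ ¬x4) = min(1, a+b) on (0.00, 0.00) = 0.00
  → value = 0.0000
|0.1900 − 0.0000| = 0.190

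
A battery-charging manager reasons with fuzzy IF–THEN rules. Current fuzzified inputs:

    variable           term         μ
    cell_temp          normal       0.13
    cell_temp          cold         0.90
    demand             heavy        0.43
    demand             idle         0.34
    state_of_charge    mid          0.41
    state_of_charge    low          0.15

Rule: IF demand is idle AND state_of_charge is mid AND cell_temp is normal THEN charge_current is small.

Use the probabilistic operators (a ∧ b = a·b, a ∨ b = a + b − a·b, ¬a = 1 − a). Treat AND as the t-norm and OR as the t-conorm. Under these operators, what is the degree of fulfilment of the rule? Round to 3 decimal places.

firing strength: idle=0.34, mid=0.41, normal=0.13; AND[a·b] → w = 0.0181

0.018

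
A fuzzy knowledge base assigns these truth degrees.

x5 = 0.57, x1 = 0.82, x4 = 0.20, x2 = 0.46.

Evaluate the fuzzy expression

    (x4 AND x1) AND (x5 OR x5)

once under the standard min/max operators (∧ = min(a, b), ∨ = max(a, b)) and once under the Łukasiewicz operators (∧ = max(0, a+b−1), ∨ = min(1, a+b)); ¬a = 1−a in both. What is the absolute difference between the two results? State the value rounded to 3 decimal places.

Under standard min/max:
  x4 AND x1 = min(a, b) on (0.20, 0.82) = 0.20
  x5 OR x5 = max(a, b) on (0.57, 0.57) = 0.57
  (x4 AND x1) AND (x5 OR x5) = min(a, b) on (0.20, 0.57) = 0.20
  → value = 0.2000
Under Łukasiewicz:
  x4 AND x1 = max(0, a+b−1) on (0.20, 0.82) = 0.02
  x5 OR x5 = min(1, a+b) on (0.57, 0.57) = 1.00
  (x4 AND x1) AND (x5 OR x5) = max(0, a+b−1) on (0.02, 1.00) = 0.02
  → value = 0.0200
|0.2000 − 0.0200| = 0.180

0.180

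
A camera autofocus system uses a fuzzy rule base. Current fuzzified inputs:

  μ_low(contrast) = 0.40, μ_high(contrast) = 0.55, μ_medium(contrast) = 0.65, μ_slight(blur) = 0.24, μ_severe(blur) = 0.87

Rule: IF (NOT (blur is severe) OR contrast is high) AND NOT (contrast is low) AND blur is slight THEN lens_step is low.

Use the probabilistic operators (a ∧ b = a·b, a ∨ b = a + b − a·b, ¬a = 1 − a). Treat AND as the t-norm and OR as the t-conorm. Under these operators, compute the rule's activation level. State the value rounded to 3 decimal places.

0.088

firing strength: (¬severe=1−0.87=0.13 OR high=0.55) = 0.6085; AND[a·b] with ¬low=1−0.40=0.60, slight=0.24 → w = 0.0876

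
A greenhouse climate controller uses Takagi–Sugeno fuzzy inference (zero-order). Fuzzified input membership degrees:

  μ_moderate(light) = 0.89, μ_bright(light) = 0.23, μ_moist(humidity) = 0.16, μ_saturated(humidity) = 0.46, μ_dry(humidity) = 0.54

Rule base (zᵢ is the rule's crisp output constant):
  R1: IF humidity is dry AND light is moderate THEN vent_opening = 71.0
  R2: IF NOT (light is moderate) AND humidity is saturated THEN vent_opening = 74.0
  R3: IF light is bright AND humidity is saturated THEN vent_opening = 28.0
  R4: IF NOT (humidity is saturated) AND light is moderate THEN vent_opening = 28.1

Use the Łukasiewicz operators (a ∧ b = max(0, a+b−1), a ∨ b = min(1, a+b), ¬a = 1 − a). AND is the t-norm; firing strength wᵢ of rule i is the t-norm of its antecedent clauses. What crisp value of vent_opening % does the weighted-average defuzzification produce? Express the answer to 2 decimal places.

49.55

R1 (z=71.0): dry=0.54, moderate=0.89; AND[max(0, a+b−1)] → w = 0.43
R2 (z=74.0): ¬moderate=1−0.89=0.11, saturated=0.46; AND[max(0, a+b−1)] → w = 0.00
R3 (z=28.0): bright=0.23, saturated=0.46; AND[max(0, a+b−1)] → w = 0.00
R4 (z=28.1): ¬saturated=1−0.46=0.54, moderate=0.89; AND[max(0, a+b−1)] → w = 0.43
Weighted average = (0.43·71.0 + 0.00·74.0 + 0.00·28.0 + 0.43·28.1) / (0.43 + 0.00 + 0.00 + 0.43)
  = 42.6130 / 0.8600 = 49.55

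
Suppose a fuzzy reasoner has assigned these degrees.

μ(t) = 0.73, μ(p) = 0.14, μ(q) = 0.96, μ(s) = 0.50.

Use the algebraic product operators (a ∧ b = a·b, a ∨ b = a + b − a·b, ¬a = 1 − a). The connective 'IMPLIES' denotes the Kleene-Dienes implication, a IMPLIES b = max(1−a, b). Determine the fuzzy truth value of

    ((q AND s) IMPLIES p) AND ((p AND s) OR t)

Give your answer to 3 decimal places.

q AND s = a·b on (0.9600, 0.5000) = 0.4800
(q AND s) IMPLIES p  [Kleene-Dienes: max(1−a, b)] with a=0.4800, b=0.1400 → 0.5200
p AND s = a·b on (0.1400, 0.5000) = 0.0700
(p AND s) OR t = a + b − a·b on (0.0700, 0.7300) = 0.7489
((q AND s) IMPLIES p) AND ((p AND s) OR t) = a·b on (0.5200, 0.7489) = 0.3894

0.389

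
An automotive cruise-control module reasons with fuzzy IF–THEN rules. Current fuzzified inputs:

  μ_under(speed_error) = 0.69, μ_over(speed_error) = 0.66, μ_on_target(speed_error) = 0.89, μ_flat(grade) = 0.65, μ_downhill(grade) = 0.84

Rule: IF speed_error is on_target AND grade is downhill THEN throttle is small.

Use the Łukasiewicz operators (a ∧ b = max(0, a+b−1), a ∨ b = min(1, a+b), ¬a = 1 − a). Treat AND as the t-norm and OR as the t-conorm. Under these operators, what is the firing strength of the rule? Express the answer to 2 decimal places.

0.73

firing strength: on_target=0.89, downhill=0.84; AND[max(0, a+b−1)] → w = 0.73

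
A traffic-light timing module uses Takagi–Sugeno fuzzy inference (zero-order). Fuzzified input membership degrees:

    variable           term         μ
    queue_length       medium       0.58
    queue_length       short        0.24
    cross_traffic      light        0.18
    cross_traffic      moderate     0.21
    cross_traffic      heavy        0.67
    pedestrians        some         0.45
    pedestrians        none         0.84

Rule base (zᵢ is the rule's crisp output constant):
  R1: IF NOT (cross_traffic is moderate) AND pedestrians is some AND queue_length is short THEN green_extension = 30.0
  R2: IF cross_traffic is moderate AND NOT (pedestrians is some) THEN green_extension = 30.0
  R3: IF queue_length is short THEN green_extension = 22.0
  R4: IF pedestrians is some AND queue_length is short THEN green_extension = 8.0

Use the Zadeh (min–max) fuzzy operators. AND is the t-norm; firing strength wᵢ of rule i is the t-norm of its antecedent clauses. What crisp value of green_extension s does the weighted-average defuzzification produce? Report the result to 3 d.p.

R1 (z=30.0): ¬moderate=1−0.21=0.79, some=0.45, short=0.24; AND[min(a, b)] → w = 0.24
R2 (z=30.0): moderate=0.21, ¬some=1−0.45=0.55; AND[min(a, b)] → w = 0.21
R3 (z=22.0): short=0.24 → w = 0.24
R4 (z=8.0): some=0.45, short=0.24; AND[min(a, b)] → w = 0.24
Weighted average = (0.24·30.0 + 0.21·30.0 + 0.24·22.0 + 0.24·8.0) / (0.24 + 0.21 + 0.24 + 0.24)
  = 20.7000 / 0.9300 = 22.258

22.258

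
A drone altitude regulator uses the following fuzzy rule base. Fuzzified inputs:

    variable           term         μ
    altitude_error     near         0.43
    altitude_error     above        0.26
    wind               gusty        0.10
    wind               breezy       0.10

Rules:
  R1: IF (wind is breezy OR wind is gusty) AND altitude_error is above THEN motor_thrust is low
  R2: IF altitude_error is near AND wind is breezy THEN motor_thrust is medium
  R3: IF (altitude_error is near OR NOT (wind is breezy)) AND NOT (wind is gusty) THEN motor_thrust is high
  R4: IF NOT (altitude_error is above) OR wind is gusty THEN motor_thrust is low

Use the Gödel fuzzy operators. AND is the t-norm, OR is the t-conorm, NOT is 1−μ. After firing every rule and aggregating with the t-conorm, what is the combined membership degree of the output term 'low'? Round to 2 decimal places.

R1: (breezy=0.10 OR gusty=0.10) = 0.10; AND[min(a, b)] with above=0.26 → w = 0.10
R2: near=0.43, breezy=0.10; AND[min(a, b)] → w = 0.10
R3: (near=0.43 OR ¬breezy=1−0.10=0.90) = 0.90; AND[min(a, b)] with ¬gusty=1−0.10=0.90 → w = 0.90
R4: ¬above=1−0.26=0.74, gusty=0.10; OR[max(a, b)] → w = 0.74
Rules with consequent 'low': {R1, R4} → strengths 0.10, 0.74
Aggregate via t-conorm [max(a, b)]: 0.74

0.74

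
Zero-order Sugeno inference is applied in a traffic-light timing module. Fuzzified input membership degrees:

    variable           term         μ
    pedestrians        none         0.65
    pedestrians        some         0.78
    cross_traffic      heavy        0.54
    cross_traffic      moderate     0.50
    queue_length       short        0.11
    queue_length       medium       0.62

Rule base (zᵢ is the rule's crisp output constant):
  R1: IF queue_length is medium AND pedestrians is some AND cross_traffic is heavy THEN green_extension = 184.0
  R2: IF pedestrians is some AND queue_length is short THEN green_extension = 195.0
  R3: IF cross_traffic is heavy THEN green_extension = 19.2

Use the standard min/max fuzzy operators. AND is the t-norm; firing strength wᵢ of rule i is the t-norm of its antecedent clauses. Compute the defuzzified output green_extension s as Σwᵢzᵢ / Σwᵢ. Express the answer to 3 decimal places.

110.234

R1 (z=184.0): medium=0.62, some=0.78, heavy=0.54; AND[min(a, b)] → w = 0.54
R2 (z=195.0): some=0.78, short=0.11; AND[min(a, b)] → w = 0.11
R3 (z=19.2): heavy=0.54 → w = 0.54
Weighted average = (0.54·184.0 + 0.11·195.0 + 0.54·19.2) / (0.54 + 0.11 + 0.54)
  = 131.1780 / 1.1900 = 110.234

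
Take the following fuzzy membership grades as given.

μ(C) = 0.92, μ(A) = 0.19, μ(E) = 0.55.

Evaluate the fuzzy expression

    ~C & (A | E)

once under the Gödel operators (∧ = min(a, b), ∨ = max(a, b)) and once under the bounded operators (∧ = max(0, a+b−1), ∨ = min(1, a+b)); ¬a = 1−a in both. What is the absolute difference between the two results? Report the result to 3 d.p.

Under Gödel:
  ~C = 1 − 0.92 = 0.08
  A | E = max(a, b) on (0.19, 0.55) = 0.55
  ~C & (A | E) = min(a, b) on (0.08, 0.55) = 0.08
  → value = 0.0800
Under bounded:
  ~C = 1 − 0.92 = 0.08
  A | E = min(1, a+b) on (0.19, 0.55) = 0.74
  ~C & (A | E) = max(0, a+b−1) on (0.08, 0.74) = 0.00
  → value = 0.0000
|0.0800 − 0.0000| = 0.080

0.080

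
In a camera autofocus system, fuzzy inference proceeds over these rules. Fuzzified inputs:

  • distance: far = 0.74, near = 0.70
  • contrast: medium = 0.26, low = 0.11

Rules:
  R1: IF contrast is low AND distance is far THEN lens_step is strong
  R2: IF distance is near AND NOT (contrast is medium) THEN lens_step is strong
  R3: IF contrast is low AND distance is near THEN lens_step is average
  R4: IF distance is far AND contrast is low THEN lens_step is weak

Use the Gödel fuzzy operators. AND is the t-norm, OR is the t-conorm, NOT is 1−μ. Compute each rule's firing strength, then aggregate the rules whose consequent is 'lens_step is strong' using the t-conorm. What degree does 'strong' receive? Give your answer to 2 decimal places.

0.70

R1: low=0.11, far=0.74; AND[min(a, b)] → w = 0.11
R2: near=0.70, ¬medium=1−0.26=0.74; AND[min(a, b)] → w = 0.70
R3: low=0.11, near=0.70; AND[min(a, b)] → w = 0.11
R4: far=0.74, low=0.11; AND[min(a, b)] → w = 0.11
Rules with consequent 'strong': {R1, R2} → strengths 0.11, 0.70
Aggregate via t-conorm [max(a, b)]: 0.70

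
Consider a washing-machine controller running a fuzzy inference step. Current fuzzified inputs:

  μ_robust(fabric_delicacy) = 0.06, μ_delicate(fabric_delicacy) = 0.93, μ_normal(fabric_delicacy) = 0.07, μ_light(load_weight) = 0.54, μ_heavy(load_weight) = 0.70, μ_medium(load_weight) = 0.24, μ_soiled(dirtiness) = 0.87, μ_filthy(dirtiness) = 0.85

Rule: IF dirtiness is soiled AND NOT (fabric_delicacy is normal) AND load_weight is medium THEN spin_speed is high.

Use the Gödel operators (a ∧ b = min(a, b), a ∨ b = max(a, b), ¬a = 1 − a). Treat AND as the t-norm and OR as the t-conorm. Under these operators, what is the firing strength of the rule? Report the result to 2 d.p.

0.24

firing strength: soiled=0.87, ¬normal=1−0.07=0.93, medium=0.24; AND[min(a, b)] → w = 0.24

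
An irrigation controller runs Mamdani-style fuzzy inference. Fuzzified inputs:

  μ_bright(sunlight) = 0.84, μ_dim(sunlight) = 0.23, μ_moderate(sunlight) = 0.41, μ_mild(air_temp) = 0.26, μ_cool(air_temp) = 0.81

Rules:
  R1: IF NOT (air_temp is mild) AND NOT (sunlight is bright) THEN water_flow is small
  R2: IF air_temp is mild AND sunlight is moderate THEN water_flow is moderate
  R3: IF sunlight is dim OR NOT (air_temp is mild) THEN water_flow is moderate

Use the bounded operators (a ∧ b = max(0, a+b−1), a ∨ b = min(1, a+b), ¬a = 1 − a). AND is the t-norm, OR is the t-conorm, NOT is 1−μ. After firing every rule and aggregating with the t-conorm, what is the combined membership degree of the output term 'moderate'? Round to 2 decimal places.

0.97

R1: ¬mild=1−0.26=0.74, ¬bright=1−0.84=0.16; AND[max(0, a+b−1)] → w = 0.00
R2: mild=0.26, moderate=0.41; AND[max(0, a+b−1)] → w = 0.00
R3: dim=0.23, ¬mild=1−0.26=0.74; OR[min(1, a+b)] → w = 0.97
Rules with consequent 'moderate': {R2, R3} → strengths 0.00, 0.97
Aggregate via t-conorm [min(1, a+b)]: 0.97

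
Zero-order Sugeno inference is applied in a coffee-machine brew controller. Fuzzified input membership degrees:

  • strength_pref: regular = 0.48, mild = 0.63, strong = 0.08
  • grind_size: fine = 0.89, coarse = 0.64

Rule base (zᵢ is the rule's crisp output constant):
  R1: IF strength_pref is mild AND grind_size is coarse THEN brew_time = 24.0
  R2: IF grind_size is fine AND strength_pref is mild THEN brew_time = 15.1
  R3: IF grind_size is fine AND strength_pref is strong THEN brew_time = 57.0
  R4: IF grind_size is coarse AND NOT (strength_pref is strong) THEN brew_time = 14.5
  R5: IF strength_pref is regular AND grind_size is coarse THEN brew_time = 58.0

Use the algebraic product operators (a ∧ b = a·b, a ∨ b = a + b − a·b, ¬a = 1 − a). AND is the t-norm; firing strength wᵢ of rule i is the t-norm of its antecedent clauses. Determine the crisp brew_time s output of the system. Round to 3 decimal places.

25.145

R1 (z=24.0): mild=0.63, coarse=0.64; AND[a·b] → w = 0.4032
R2 (z=15.1): fine=0.89, mild=0.63; AND[a·b] → w = 0.5607
R3 (z=57.0): fine=0.89, strong=0.08; AND[a·b] → w = 0.0712
R4 (z=14.5): coarse=0.64, ¬strong=1−0.08=0.92; AND[a·b] → w = 0.5888
R5 (z=58.0): regular=0.48, coarse=0.64; AND[a·b] → w = 0.3072
Weighted average = (0.4032·24.0 + 0.5607·15.1 + 0.0712·57.0 + 0.5888·14.5 + 0.3072·58.0) / (0.4032 + 0.5607 + 0.0712 + 0.5888 + 0.3072)
  = 48.5570 / 1.9311 = 25.145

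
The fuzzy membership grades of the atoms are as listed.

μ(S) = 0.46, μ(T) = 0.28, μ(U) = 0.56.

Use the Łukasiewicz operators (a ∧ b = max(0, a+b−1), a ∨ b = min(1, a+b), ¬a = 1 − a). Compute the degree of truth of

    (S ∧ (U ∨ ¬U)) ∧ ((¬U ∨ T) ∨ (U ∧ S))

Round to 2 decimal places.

¬U = 1 − 0.56 = 0.44
U ∨ ¬U = min(1, a+b) on (0.56, 0.44) = 1.00
S ∧ (U ∨ ¬U) = max(0, a+b−1) on (0.46, 1.00) = 0.46
¬U = 1 − 0.56 = 0.44
¬U ∨ T = min(1, a+b) on (0.44, 0.28) = 0.72
U ∧ S = max(0, a+b−1) on (0.56, 0.46) = 0.02
(¬U ∨ T) ∨ (U ∧ S) = min(1, a+b) on (0.72, 0.02) = 0.74
(S ∧ (U ∨ ¬U)) ∧ ((¬U ∨ T) ∨ (U ∧ S)) = max(0, a+b−1) on (0.46, 0.74) = 0.20

0.20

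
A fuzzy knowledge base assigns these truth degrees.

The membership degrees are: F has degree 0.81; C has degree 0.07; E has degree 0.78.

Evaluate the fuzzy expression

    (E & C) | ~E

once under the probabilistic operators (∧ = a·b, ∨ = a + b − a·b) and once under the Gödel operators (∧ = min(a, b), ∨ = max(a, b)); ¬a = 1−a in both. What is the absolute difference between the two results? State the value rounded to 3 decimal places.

Under probabilistic:
  E & C = a·b on (0.7800, 0.0700) = 0.0546
  ~E = 1 − 0.7800 = 0.2200
  (E & C) | ~E = a + b − a·b on (0.0546, 0.2200) = 0.2626
  → value = 0.2626
Under Gödel:
  E & C = min(a, b) on (0.78, 0.07) = 0.07
  ~E = 1 − 0.78 = 0.22
  (E & C) | ~E = max(a, b) on (0.07, 0.22) = 0.22
  → value = 0.2200
|0.2626 − 0.2200| = 0.043

0.043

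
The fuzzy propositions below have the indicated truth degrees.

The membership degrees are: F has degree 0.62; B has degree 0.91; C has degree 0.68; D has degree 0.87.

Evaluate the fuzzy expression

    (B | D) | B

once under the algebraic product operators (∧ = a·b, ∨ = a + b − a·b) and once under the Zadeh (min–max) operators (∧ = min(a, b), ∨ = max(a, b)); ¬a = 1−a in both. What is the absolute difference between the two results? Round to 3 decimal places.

0.089

Under algebraic product:
  B | D = a + b − a·b on (0.9100, 0.8700) = 0.9883
  (B | D) | B = a + b − a·b on (0.9883, 0.9100) = 0.9989
  → value = 0.9989
Under Zadeh (min–max):
  B | D = max(a, b) on (0.91, 0.87) = 0.91
  (B | D) | B = max(a, b) on (0.91, 0.91) = 0.91
  → value = 0.9100
|0.9989 − 0.9100| = 0.089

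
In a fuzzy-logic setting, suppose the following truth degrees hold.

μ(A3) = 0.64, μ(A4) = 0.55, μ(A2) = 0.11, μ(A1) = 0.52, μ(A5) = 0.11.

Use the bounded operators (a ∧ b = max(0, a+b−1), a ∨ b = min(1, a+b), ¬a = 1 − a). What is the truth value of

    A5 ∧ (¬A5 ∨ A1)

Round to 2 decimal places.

0.11

¬A5 = 1 − 0.11 = 0.89
¬A5 ∨ A1 = min(1, a+b) on (0.89, 0.52) = 1.00
A5 ∧ (¬A5 ∨ A1) = max(0, a+b−1) on (0.11, 1.00) = 0.11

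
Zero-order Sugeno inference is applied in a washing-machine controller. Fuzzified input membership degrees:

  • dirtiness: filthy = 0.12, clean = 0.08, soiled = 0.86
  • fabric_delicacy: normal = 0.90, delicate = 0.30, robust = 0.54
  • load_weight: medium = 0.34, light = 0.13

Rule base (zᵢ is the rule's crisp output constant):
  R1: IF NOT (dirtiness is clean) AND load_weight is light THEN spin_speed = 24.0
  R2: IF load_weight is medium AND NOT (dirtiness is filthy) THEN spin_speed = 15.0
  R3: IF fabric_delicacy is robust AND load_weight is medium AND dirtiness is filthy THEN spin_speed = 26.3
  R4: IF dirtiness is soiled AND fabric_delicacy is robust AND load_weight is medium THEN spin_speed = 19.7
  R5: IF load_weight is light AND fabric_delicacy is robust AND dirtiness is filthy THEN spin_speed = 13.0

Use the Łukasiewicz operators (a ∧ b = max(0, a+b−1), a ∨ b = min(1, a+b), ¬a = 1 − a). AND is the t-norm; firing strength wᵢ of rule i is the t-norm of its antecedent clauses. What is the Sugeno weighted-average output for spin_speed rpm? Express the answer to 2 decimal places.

R1 (z=24.0): ¬clean=1−0.08=0.92, light=0.13; AND[max(0, a+b−1)] → w = 0.05
R2 (z=15.0): medium=0.34, ¬filthy=1−0.12=0.88; AND[max(0, a+b−1)] → w = 0.22
R3 (z=26.3): robust=0.54, medium=0.34, filthy=0.12; AND[max(0, a+b−1)] → w = 0.00
R4 (z=19.7): soiled=0.86, robust=0.54, medium=0.34; AND[max(0, a+b−1)] → w = 0.00
R5 (z=13.0): light=0.13, robust=0.54, filthy=0.12; AND[max(0, a+b−1)] → w = 0.00
Weighted average = (0.05·24.0 + 0.22·15.0 + 0.00·26.3 + 0.00·19.7 + 0.00·13.0) / (0.05 + 0.22 + 0.00 + 0.00 + 0.00)
  = 4.5000 / 0.2700 = 16.67

16.67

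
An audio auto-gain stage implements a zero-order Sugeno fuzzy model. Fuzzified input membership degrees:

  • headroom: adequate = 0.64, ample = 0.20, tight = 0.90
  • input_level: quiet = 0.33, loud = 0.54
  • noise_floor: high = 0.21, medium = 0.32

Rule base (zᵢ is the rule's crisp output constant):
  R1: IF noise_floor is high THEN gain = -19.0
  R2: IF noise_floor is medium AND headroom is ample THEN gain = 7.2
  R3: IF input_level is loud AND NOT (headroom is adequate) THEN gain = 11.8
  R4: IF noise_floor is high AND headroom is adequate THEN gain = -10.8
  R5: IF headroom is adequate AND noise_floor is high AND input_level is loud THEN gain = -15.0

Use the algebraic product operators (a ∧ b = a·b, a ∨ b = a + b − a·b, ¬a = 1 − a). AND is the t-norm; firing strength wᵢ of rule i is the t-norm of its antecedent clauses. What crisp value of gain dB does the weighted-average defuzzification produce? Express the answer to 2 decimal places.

-5.59

R1 (z=-19.0): high=0.21 → w = 0.2100
R2 (z=7.2): medium=0.32, ample=0.20; AND[a·b] → w = 0.0640
R3 (z=11.8): loud=0.54, ¬adequate=1−0.64=0.36; AND[a·b] → w = 0.1944
R4 (z=-10.8): high=0.21, adequate=0.64; AND[a·b] → w = 0.1344
R5 (z=-15.0): adequate=0.64, high=0.21, loud=0.54; AND[a·b] → w = 0.0726
Weighted average = (0.2100·-19.0 + 0.0640·7.2 + 0.1944·11.8 + 0.1344·-10.8 + 0.0726·-15.0) / (0.2100 + 0.0640 + 0.1944 + 0.1344 + 0.0726)
  = -3.7754 / 0.6754 = -5.59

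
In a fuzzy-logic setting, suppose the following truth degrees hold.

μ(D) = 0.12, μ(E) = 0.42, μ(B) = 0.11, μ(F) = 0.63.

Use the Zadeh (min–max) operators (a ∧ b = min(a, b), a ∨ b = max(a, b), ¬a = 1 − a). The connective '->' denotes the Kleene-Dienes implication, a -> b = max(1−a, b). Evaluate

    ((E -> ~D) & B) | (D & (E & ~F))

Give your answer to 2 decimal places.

0.12

~D = 1 − 0.12 = 0.88
E -> ~D  [Kleene-Dienes: max(1−a, b)] with a=0.42, b=0.88 → 0.88
(E -> ~D) & B = min(a, b) on (0.88, 0.11) = 0.11
~F = 1 − 0.63 = 0.37
E & ~F = min(a, b) on (0.42, 0.37) = 0.37
D & (E & ~F) = min(a, b) on (0.12, 0.37) = 0.12
((E -> ~D) & B) | (D & (E & ~F)) = max(a, b) on (0.11, 0.12) = 0.12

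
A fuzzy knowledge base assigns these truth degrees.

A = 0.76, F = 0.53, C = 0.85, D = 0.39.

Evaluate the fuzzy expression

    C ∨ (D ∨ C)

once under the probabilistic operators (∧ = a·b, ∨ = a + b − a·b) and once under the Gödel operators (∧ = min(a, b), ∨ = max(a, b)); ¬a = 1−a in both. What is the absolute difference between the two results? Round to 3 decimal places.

Under probabilistic:
  D ∨ C = a + b − a·b on (0.3900, 0.8500) = 0.9085
  C ∨ (D ∨ C) = a + b − a·b on (0.8500, 0.9085) = 0.9863
  → value = 0.9863
Under Gödel:
  D ∨ C = max(a, b) on (0.39, 0.85) = 0.85
  C ∨ (D ∨ C) = max(a, b) on (0.85, 0.85) = 0.85
  → value = 0.8500
|0.9863 − 0.8500| = 0.136

0.136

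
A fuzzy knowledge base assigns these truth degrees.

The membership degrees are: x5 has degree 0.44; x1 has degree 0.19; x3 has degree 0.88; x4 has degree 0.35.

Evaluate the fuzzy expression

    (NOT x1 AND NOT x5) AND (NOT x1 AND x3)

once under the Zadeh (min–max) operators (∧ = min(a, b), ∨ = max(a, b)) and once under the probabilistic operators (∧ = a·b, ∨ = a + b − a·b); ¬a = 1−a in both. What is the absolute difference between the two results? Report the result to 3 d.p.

0.237

Under Zadeh (min–max):
  NOT x1 = 1 − 0.19 = 0.81
  NOT x5 = 1 − 0.44 = 0.56
  NOT x1 AND NOT x5 = min(a, b) on (0.81, 0.56) = 0.56
  NOT x1 = 1 − 0.19 = 0.81
  NOT x1 AND x3 = min(a, b) on (0.81, 0.88) = 0.81
  (NOT x1 AND NOT x5) AND (NOT x1 AND x3) = min(a, b) on (0.56, 0.81) = 0.56
  → value = 0.5600
Under probabilistic:
  NOT x1 = 1 − 0.1900 = 0.8100
  NOT x5 = 1 − 0.4400 = 0.5600
  NOT x1 AND NOT x5 = a·b on (0.8100, 0.5600) = 0.4536
  NOT x1 = 1 − 0.1900 = 0.8100
  NOT x1 AND x3 = a·b on (0.8100, 0.8800) = 0.7128
  (NOT x1 AND NOT x5) AND (NOT x1 AND x3) = a·b on (0.4536, 0.7128) = 0.3233
  → value = 0.3233
|0.5600 − 0.3233| = 0.237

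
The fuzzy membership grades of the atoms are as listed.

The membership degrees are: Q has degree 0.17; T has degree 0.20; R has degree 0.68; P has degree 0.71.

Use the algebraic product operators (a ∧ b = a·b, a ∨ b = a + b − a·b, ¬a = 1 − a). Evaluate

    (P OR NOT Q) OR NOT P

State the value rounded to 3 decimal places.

NOT Q = 1 − 0.1700 = 0.8300
P OR NOT Q = a + b − a·b on (0.7100, 0.8300) = 0.9507
NOT P = 1 − 0.7100 = 0.2900
(P OR NOT Q) OR NOT P = a + b − a·b on (0.9507, 0.2900) = 0.9650

0.965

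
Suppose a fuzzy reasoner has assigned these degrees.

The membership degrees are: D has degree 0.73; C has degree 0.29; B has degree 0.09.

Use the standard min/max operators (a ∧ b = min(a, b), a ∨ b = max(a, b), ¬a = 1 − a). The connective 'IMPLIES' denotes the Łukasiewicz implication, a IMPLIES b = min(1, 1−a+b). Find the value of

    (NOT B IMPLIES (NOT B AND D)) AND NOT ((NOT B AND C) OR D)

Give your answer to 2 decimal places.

0.27

NOT B = 1 − 0.09 = 0.91
NOT B = 1 − 0.09 = 0.91
NOT B AND D = min(a, b) on (0.91, 0.73) = 0.73
NOT B IMPLIES (NOT B AND D)  [Łukasiewicz: min(1, 1−a+b)] with a=0.91, b=0.73 → 0.82
NOT B = 1 − 0.09 = 0.91
NOT B AND C = min(a, b) on (0.91, 0.29) = 0.29
(NOT B AND C) OR D = max(a, b) on (0.29, 0.73) = 0.73
NOT ((NOT B AND C) OR D) = 1 − 0.73 = 0.27
(NOT B IMPLIES (NOT B AND D)) AND NOT ((NOT B AND C) OR D) = min(a, b) on (0.82, 0.27) = 0.27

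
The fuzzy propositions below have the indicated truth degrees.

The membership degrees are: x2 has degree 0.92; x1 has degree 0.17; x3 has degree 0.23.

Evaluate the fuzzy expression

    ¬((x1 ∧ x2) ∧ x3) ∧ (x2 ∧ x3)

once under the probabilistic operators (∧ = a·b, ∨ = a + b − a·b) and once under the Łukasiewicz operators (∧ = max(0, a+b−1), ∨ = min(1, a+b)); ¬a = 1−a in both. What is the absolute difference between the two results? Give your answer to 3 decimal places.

0.054

Under probabilistic:
  x1 ∧ x2 = a·b on (0.1700, 0.9200) = 0.1564
  (x1 ∧ x2) ∧ x3 = a·b on (0.1564, 0.2300) = 0.0360
  ¬((x1 ∧ x2) ∧ x3) = 1 − 0.0360 = 0.9640
  x2 ∧ x3 = a·b on (0.9200, 0.2300) = 0.2116
  ¬((x1 ∧ x2) ∧ x3) ∧ (x2 ∧ x3) = a·b on (0.9640, 0.2116) = 0.2040
  → value = 0.2040
Under Łukasiewicz:
  x1 ∧ x2 = max(0, a+b−1) on (0.17, 0.92) = 0.09
  (x1 ∧ x2) ∧ x3 = max(0, a+b−1) on (0.09, 0.23) = 0.00
  ¬((x1 ∧ x2) ∧ x3) = 1 − 0.00 = 1.00
  x2 ∧ x3 = max(0, a+b−1) on (0.92, 0.23) = 0.15
  ¬((x1 ∧ x2) ∧ x3) ∧ (x2 ∧ x3) = max(0, a+b−1) on (1.00, 0.15) = 0.15
  → value = 0.1500
|0.2040 − 0.1500| = 0.054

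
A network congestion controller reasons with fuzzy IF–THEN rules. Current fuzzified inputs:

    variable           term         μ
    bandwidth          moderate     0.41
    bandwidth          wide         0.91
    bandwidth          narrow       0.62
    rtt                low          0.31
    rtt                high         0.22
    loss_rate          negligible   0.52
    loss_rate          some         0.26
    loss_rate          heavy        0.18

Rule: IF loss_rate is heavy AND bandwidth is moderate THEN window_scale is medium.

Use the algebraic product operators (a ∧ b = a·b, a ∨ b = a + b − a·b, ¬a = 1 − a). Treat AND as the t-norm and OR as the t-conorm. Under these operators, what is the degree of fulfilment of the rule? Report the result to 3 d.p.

0.074

firing strength: heavy=0.18, moderate=0.41; AND[a·b] → w = 0.0738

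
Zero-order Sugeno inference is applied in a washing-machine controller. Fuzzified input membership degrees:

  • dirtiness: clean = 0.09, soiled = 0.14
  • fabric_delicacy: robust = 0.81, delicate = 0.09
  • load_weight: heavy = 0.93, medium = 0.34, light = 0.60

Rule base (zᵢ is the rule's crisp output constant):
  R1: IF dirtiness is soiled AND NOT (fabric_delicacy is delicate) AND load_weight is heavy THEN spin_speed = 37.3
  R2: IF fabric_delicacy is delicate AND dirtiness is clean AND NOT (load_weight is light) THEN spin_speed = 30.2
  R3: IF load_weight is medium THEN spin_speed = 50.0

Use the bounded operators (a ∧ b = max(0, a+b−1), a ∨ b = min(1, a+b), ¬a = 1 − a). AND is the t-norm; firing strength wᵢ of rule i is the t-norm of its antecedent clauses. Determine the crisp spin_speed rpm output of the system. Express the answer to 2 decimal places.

50.00

R1 (z=37.3): soiled=0.14, ¬delicate=1−0.09=0.91, heavy=0.93; AND[max(0, a+b−1)] → w = 0.00
R2 (z=30.2): delicate=0.09, clean=0.09, ¬light=1−0.60=0.40; AND[max(0, a+b−1)] → w = 0.00
R3 (z=50.0): medium=0.34 → w = 0.34
Weighted average = (0.00·37.3 + 0.00·30.2 + 0.34·50.0) / (0.00 + 0.00 + 0.34)
  = 17.0000 / 0.3400 = 50.00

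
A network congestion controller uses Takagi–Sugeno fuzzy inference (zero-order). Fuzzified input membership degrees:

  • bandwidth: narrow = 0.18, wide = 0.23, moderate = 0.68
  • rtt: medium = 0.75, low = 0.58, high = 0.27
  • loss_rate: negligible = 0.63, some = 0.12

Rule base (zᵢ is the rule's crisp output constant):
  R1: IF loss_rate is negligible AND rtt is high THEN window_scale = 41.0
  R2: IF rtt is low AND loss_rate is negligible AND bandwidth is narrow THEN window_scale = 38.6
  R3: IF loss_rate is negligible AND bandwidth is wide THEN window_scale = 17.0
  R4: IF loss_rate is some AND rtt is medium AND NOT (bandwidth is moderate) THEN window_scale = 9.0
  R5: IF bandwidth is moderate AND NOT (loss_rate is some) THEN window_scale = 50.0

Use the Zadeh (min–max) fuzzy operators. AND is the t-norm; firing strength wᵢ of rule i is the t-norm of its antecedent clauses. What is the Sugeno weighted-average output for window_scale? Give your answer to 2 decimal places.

38.52

R1 (z=41.0): negligible=0.63, high=0.27; AND[min(a, b)] → w = 0.27
R2 (z=38.6): low=0.58, negligible=0.63, narrow=0.18; AND[min(a, b)] → w = 0.18
R3 (z=17.0): negligible=0.63, wide=0.23; AND[min(a, b)] → w = 0.23
R4 (z=9.0): some=0.12, medium=0.75, ¬moderate=1−0.68=0.32; AND[min(a, b)] → w = 0.12
R5 (z=50.0): moderate=0.68, ¬some=1−0.12=0.88; AND[min(a, b)] → w = 0.68
Weighted average = (0.27·41.0 + 0.18·38.6 + 0.23·17.0 + 0.12·9.0 + 0.68·50.0) / (0.27 + 0.18 + 0.23 + 0.12 + 0.68)
  = 57.0080 / 1.4800 = 38.52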